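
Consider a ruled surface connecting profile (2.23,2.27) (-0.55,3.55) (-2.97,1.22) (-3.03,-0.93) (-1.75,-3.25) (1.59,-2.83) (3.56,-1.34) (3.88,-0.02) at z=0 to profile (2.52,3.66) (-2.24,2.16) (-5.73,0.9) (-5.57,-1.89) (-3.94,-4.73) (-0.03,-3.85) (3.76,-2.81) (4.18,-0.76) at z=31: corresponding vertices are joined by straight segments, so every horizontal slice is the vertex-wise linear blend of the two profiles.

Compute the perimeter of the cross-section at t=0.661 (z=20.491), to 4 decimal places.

Cross-section at t=0.661: each vertex is (1-t)·p0[i] + t·p1[i].
  v1: (1-0.661)·(2.23,2.27) + 0.661·(2.52,3.66) = (2.4217,3.1888)
  v2: (1-0.661)·(-0.55,3.55) + 0.661·(-2.24,2.16) = (-1.6671,2.6312)
  v3: (1-0.661)·(-2.97,1.22) + 0.661·(-5.73,0.9) = (-4.7944,1.0085)
  v4: (1-0.661)·(-3.03,-0.93) + 0.661·(-5.57,-1.89) = (-4.7089,-1.5646)
  v5: (1-0.661)·(-1.75,-3.25) + 0.661·(-3.94,-4.73) = (-3.1976,-4.2283)
  v6: (1-0.661)·(1.59,-2.83) + 0.661·(-0.03,-3.85) = (0.5192,-3.5042)
  v7: (1-0.661)·(3.56,-1.34) + 0.661·(3.76,-2.81) = (3.6922,-2.3117)
  v8: (1-0.661)·(3.88,-0.02) + 0.661·(4.18,-0.76) = (4.0783,-0.5091)
Perimeter = Σ |v_{i+1} − v_i|:
  edge 1→2: √(-4.0888² + -0.5576²) = 4.1266 (running 4.1266)
  edge 2→3: √(-3.1273² + -1.6227²) = 3.5232 (running 7.6498)
  edge 3→4: √(0.0854² + -2.5730²) = 2.5745 (running 10.2243)
  edge 4→5: √(1.5114² + -2.6637²) = 3.0626 (running 13.2869)
  edge 5→6: √(3.7168² + 0.7241²) = 3.7866 (running 17.0735)
  edge 6→7: √(3.1730² + 1.1925²) = 3.3897 (running 20.4633)
  edge 7→8: √(0.3861² + 1.8025²) = 1.8434 (running 22.3067)
  edge 8→1: √(-1.6566² + 3.6979²) = 4.0520 (running 26.3587)
Perimeter = 26.3587

Perimeter at t=0.661: 26.3587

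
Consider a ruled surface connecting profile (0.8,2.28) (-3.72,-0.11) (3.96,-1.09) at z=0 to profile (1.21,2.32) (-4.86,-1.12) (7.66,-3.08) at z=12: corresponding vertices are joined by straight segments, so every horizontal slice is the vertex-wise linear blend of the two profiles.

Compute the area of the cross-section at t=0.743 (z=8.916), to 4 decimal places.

Area at t=0.743: 22.7175

Cross-section at t=0.743: each vertex is (1-t)·p0[i] + t·p1[i].
  v1: (1-0.743)·(0.8,2.28) + 0.743·(1.21,2.32) = (1.1046,2.3097)
  v2: (1-0.743)·(-3.72,-0.11) + 0.743·(-4.86,-1.12) = (-4.5670,-0.8604)
  v3: (1-0.743)·(3.96,-1.09) + 0.743·(7.66,-3.08) = (6.7091,-2.5686)
Shoelace sum Σ(x_i·y_{i+1} − x_{i+1}·y_i):
  i=1: 1.1046·-0.8604 − -4.5670·2.3097 = +9.5981 (running +9.5981)
  i=2: -4.5670·-2.5686 − 6.7091·-0.8604 = +17.5034 (running +27.1015)
  i=3: 6.7091·2.3097 − 1.1046·-2.5686 = +18.3335 (running +45.4350)
Area = |Σ|/2 = |45.4350|/2 = 22.7175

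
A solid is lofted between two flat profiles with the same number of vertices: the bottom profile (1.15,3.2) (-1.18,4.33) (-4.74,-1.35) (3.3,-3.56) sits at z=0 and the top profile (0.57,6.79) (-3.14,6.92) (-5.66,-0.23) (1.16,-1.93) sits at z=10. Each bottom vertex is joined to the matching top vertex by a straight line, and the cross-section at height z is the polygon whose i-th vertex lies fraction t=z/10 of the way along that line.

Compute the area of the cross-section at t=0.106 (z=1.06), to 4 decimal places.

Area at t=0.106: 34.4123

Cross-section at t=0.106: each vertex is (1-t)·p0[i] + t·p1[i].
  v1: (1-0.106)·(1.15,3.2) + 0.106·(0.57,6.79) = (1.0885,3.5805)
  v2: (1-0.106)·(-1.18,4.33) + 0.106·(-3.14,6.92) = (-1.3878,4.6045)
  v3: (1-0.106)·(-4.74,-1.35) + 0.106·(-5.66,-0.23) = (-4.8375,-1.2313)
  v4: (1-0.106)·(3.3,-3.56) + 0.106·(1.16,-1.93) = (3.0732,-3.3872)
Shoelace sum Σ(x_i·y_{i+1} − x_{i+1}·y_i):
  i=1: 1.0885·4.6045 − -1.3878·3.5805 = +9.9811 (running +9.9811)
  i=2: -1.3878·-1.2313 − -4.8375·4.6045 = +23.9833 (running +33.9643)
  i=3: -4.8375·-3.3872 − 3.0732·-1.2313 = +20.1697 (running +54.1340)
  i=4: 3.0732·3.5805 − 1.0885·-3.3872 = +14.6906 (running +68.8246)
Area = |Σ|/2 = |68.8246|/2 = 34.4123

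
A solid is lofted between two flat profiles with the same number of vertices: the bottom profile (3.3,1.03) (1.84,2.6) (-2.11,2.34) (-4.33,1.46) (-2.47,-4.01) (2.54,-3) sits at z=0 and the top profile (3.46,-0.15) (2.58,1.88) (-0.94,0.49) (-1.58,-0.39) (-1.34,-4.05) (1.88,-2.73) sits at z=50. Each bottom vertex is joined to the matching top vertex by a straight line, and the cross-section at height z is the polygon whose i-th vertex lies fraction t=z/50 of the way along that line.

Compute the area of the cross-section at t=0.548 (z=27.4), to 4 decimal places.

Area at t=0.548: 26.3412

Cross-section at t=0.548: each vertex is (1-t)·p0[i] + t·p1[i].
  v1: (1-0.548)·(3.3,1.03) + 0.548·(3.46,-0.15) = (3.3877,0.3834)
  v2: (1-0.548)·(1.84,2.6) + 0.548·(2.58,1.88) = (2.2455,2.2054)
  v3: (1-0.548)·(-2.11,2.34) + 0.548·(-0.94,0.49) = (-1.4688,1.3262)
  v4: (1-0.548)·(-4.33,1.46) + 0.548·(-1.58,-0.39) = (-2.8230,0.4462)
  v5: (1-0.548)·(-2.47,-4.01) + 0.548·(-1.34,-4.05) = (-1.8508,-4.0319)
  v6: (1-0.548)·(2.54,-3) + 0.548·(1.88,-2.73) = (2.1783,-2.8520)
Shoelace sum Σ(x_i·y_{i+1} − x_{i+1}·y_i):
  i=1: 3.3877·2.2054 − 2.2455·0.3834 = +6.6105 (running +6.6105)
  i=2: 2.2455·1.3262 − -1.4688·2.2054 = +6.2174 (running +12.8279)
  i=3: -1.4688·0.4462 − -2.8230·1.3262 = +3.0885 (running +15.9164)
  i=4: -2.8230·-4.0319 − -1.8508·0.4462 = +12.2079 (running +28.1243)
  i=5: -1.8508·-2.8520 − 2.1783·-4.0319 = +14.0613 (running +42.1856)
  i=6: 2.1783·0.3834 − 3.3877·-2.8520 = +10.4969 (running +52.6824)
Area = |Σ|/2 = |52.6824|/2 = 26.3412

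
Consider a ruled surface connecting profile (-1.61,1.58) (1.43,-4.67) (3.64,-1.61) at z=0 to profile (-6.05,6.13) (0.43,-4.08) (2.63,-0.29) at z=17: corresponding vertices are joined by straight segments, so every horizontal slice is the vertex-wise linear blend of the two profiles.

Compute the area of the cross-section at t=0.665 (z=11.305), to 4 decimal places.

Area at t=0.665: 19.2310

Cross-section at t=0.665: each vertex is (1-t)·p0[i] + t·p1[i].
  v1: (1-0.665)·(-1.61,1.58) + 0.665·(-6.05,6.13) = (-4.5626,4.6058)
  v2: (1-0.665)·(1.43,-4.67) + 0.665·(0.43,-4.08) = (0.7650,-4.2776)
  v3: (1-0.665)·(3.64,-1.61) + 0.665·(2.63,-0.29) = (2.9684,-0.7322)
Shoelace sum Σ(x_i·y_{i+1} − x_{i+1}·y_i):
  i=1: -4.5626·-4.2776 − 0.7650·4.6058 = +15.9938 (running +15.9938)
  i=2: 0.7650·-0.7322 − 2.9684·-4.2776 = +12.1374 (running +28.1312)
  i=3: 2.9684·4.6058 − -4.5626·-0.7322 = +10.3307 (running +38.4620)
Area = |Σ|/2 = |38.4620|/2 = 19.2310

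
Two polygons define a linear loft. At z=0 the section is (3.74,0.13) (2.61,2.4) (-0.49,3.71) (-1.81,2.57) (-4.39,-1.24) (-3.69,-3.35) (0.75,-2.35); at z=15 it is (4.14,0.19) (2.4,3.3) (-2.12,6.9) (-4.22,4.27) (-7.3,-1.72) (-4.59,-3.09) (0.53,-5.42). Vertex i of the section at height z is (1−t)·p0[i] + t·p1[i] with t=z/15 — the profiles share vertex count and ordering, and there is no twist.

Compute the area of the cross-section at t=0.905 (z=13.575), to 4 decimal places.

Cross-section at t=0.905: each vertex is (1-t)·p0[i] + t·p1[i].
  v1: (1-0.905)·(3.74,0.13) + 0.905·(4.14,0.19) = (4.1020,0.1843)
  v2: (1-0.905)·(2.61,2.4) + 0.905·(2.4,3.3) = (2.4200,3.2145)
  v3: (1-0.905)·(-0.49,3.71) + 0.905·(-2.12,6.9) = (-1.9652,6.5970)
  v4: (1-0.905)·(-1.81,2.57) + 0.905·(-4.22,4.27) = (-3.9910,4.1085)
  v5: (1-0.905)·(-4.39,-1.24) + 0.905·(-7.3,-1.72) = (-7.0235,-1.6744)
  v6: (1-0.905)·(-3.69,-3.35) + 0.905·(-4.59,-3.09) = (-4.5045,-3.1147)
  v7: (1-0.905)·(0.75,-2.35) + 0.905·(0.53,-5.42) = (0.5509,-5.1284)
Shoelace sum Σ(x_i·y_{i+1} − x_{i+1}·y_i):
  i=1: 4.1020·3.2145 − 2.4200·0.1843 = +12.7399 (running +12.7399)
  i=2: 2.4200·6.5970 − -1.9652·3.2145 = +22.2813 (running +35.0211)
  i=3: -1.9652·4.1085 − -3.9910·6.5970 = +18.2549 (running +53.2761)
  i=4: -3.9910·-1.6744 − -7.0235·4.1085 = +35.5389 (running +88.8150)
  i=5: -7.0235·-3.1147 − -4.5045·-1.6744 = +14.3339 (running +103.1489)
  i=6: -4.5045·-5.1284 − 0.5509·-3.1147 = +24.8165 (running +127.9654)
  i=7: 0.5509·0.1843 − 4.1020·-5.1284 = +21.1380 (running +149.1034)
Area = |Σ|/2 = |149.1034|/2 = 74.5517

Area at t=0.905: 74.5517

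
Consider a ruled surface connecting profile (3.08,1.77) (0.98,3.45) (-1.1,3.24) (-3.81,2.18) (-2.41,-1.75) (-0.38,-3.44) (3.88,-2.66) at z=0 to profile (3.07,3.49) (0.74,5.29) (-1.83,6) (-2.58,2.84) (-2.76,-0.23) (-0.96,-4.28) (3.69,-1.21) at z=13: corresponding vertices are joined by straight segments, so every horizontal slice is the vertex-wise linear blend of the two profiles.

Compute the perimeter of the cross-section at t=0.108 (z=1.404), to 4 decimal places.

Cross-section at t=0.108: each vertex is (1-t)·p0[i] + t·p1[i].
  v1: (1-0.108)·(3.08,1.77) + 0.108·(3.07,3.49) = (3.0789,1.9558)
  v2: (1-0.108)·(0.98,3.45) + 0.108·(0.74,5.29) = (0.9541,3.6487)
  v3: (1-0.108)·(-1.1,3.24) + 0.108·(-1.83,6) = (-1.1788,3.5381)
  v4: (1-0.108)·(-3.81,2.18) + 0.108·(-2.58,2.84) = (-3.6772,2.2513)
  v5: (1-0.108)·(-2.41,-1.75) + 0.108·(-2.76,-0.23) = (-2.4478,-1.5858)
  v6: (1-0.108)·(-0.38,-3.44) + 0.108·(-0.96,-4.28) = (-0.4426,-3.5307)
  v7: (1-0.108)·(3.88,-2.66) + 0.108·(3.69,-1.21) = (3.8595,-2.5034)
Perimeter = Σ |v_{i+1} − v_i|:
  edge 1→2: √(-2.1248² + 1.6930²) = 2.7168 (running 2.7168)
  edge 2→3: √(-2.1329² + -0.1106²) = 2.1358 (running 4.8526)
  edge 3→4: √(-2.4983² + -1.2868²) = 2.8102 (running 7.6628)
  edge 4→5: √(1.2294² + -3.8371²) = 4.0292 (running 11.6921)
  edge 5→6: √(2.0052² + -1.9449²) = 2.7934 (running 14.4855)
  edge 6→7: √(4.3021² + 1.0273²) = 4.4231 (running 18.9086)
  edge 7→1: √(-0.7806² + 4.4592²) = 4.5270 (running 23.4355)
Perimeter = 23.4355

Perimeter at t=0.108: 23.4355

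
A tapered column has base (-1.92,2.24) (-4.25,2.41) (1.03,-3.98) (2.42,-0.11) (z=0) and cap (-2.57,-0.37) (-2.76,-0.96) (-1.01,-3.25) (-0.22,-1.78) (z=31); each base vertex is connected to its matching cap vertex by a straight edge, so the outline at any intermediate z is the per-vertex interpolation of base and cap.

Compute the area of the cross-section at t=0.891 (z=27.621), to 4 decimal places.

Area at t=0.891: 3.9899

Cross-section at t=0.891: each vertex is (1-t)·p0[i] + t·p1[i].
  v1: (1-0.891)·(-1.92,2.24) + 0.891·(-2.57,-0.37) = (-2.4992,-0.0855)
  v2: (1-0.891)·(-4.25,2.41) + 0.891·(-2.76,-0.96) = (-2.9224,-0.5927)
  v3: (1-0.891)·(1.03,-3.98) + 0.891·(-1.01,-3.25) = (-0.7876,-3.3296)
  v4: (1-0.891)·(2.42,-0.11) + 0.891·(-0.22,-1.78) = (0.0678,-1.5980)
Shoelace sum Σ(x_i·y_{i+1} − x_{i+1}·y_i):
  i=1: -2.4992·-0.5927 − -2.9224·-0.0855 = +1.2313 (running +1.2313)
  i=2: -2.9224·-3.3296 − -0.7876·-0.5927 = +9.2636 (running +10.4948)
  i=3: -0.7876·-1.5980 − 0.0678·-3.3296 = +1.4842 (running +11.9791)
  i=4: 0.0678·-0.0855 − -2.4992·-1.5980 = -3.9994 (running +7.9797)
Area = |Σ|/2 = |7.9797|/2 = 3.9899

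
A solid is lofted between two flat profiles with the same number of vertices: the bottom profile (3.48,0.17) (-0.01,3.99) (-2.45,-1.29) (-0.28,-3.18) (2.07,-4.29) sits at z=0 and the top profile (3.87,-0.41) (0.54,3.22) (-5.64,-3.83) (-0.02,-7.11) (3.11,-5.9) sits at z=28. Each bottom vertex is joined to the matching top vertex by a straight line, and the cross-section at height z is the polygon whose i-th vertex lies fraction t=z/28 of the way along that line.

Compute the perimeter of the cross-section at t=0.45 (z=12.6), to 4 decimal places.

Cross-section at t=0.45: each vertex is (1-t)·p0[i] + t·p1[i].
  v1: (1-0.45)·(3.48,0.17) + 0.45·(3.87,-0.41) = (3.6555,-0.0910)
  v2: (1-0.45)·(-0.01,3.99) + 0.45·(0.54,3.22) = (0.2375,3.6435)
  v3: (1-0.45)·(-2.45,-1.29) + 0.45·(-5.64,-3.83) = (-3.8855,-2.4330)
  v4: (1-0.45)·(-0.28,-3.18) + 0.45·(-0.02,-7.11) = (-0.1630,-4.9485)
  v5: (1-0.45)·(2.07,-4.29) + 0.45·(3.11,-5.9) = (2.5380,-5.0145)
Perimeter = Σ |v_{i+1} − v_i|:
  edge 1→2: √(-3.4180² + 3.7345²) = 5.0625 (running 5.0625)
  edge 2→3: √(-4.1230² + -6.0765²) = 7.3432 (running 12.4058)
  edge 3→4: √(3.7225² + -2.5155²) = 4.4927 (running 16.8985)
  edge 4→5: √(2.7010² + -0.0660²) = 2.7018 (running 19.6003)
  edge 5→1: √(1.1175² + 4.9235²) = 5.0487 (running 24.6490)
Perimeter = 24.6490

Perimeter at t=0.45: 24.6490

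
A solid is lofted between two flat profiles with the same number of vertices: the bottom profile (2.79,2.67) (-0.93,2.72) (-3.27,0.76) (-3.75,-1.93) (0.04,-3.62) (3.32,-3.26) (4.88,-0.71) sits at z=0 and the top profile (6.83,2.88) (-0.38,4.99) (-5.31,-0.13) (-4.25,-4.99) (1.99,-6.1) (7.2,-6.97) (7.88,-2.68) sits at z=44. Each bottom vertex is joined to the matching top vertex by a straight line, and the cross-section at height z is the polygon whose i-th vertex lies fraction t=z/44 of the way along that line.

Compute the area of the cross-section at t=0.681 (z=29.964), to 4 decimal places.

Area at t=0.681: 86.9684

Cross-section at t=0.681: each vertex is (1-t)·p0[i] + t·p1[i].
  v1: (1-0.681)·(2.79,2.67) + 0.681·(6.83,2.88) = (5.5412,2.8130)
  v2: (1-0.681)·(-0.93,2.72) + 0.681·(-0.38,4.99) = (-0.5554,4.2659)
  v3: (1-0.681)·(-3.27,0.76) + 0.681·(-5.31,-0.13) = (-4.6592,0.1539)
  v4: (1-0.681)·(-3.75,-1.93) + 0.681·(-4.25,-4.99) = (-4.0905,-4.0139)
  v5: (1-0.681)·(0.04,-3.62) + 0.681·(1.99,-6.1) = (1.3680,-5.3089)
  v6: (1-0.681)·(3.32,-3.26) + 0.681·(7.2,-6.97) = (5.9623,-5.7865)
  v7: (1-0.681)·(4.88,-0.71) + 0.681·(7.88,-2.68) = (6.9230,-2.0516)
Shoelace sum Σ(x_i·y_{i+1} − x_{i+1}·y_i):
  i=1: 5.5412·4.2659 − -0.5554·2.8130 = +25.2007 (running +25.2007)
  i=2: -0.5554·0.1539 − -4.6592·4.2659 = +19.7902 (running +44.9909)
  i=3: -4.6592·-4.0139 − -4.0905·0.1539 = +19.3311 (running +64.3220)
  i=4: -4.0905·-5.3089 − 1.3680·-4.0139 = +27.2067 (running +91.5288)
  i=5: 1.3680·-5.7865 − 5.9623·-5.3089 = +23.7374 (running +115.2661)
  i=6: 5.9623·-2.0516 − 6.9230·-5.7865 = +27.8280 (running +143.0941)
  i=7: 6.9230·2.8130 − 5.5412·-2.0516 = +30.8427 (running +173.9368)
Area = |Σ|/2 = |173.9368|/2 = 86.9684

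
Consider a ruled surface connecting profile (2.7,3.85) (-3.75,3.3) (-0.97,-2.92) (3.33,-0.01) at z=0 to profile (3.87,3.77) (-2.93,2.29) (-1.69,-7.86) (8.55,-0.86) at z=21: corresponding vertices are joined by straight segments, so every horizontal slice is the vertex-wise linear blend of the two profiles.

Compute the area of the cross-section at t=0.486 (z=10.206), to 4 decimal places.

Area at t=0.486: 49.5067

Cross-section at t=0.486: each vertex is (1-t)·p0[i] + t·p1[i].
  v1: (1-0.486)·(2.7,3.85) + 0.486·(3.87,3.77) = (3.2686,3.8111)
  v2: (1-0.486)·(-3.75,3.3) + 0.486·(-2.93,2.29) = (-3.3515,2.8091)
  v3: (1-0.486)·(-0.97,-2.92) + 0.486·(-1.69,-7.86) = (-1.3199,-5.3208)
  v4: (1-0.486)·(3.33,-0.01) + 0.486·(8.55,-0.86) = (5.8669,-0.4231)
Shoelace sum Σ(x_i·y_{i+1} − x_{i+1}·y_i):
  i=1: 3.2686·2.8091 − -3.3515·3.8111 = +21.9549 (running +21.9549)
  i=2: -3.3515·-5.3208 − -1.3199·2.8091 = +21.5405 (running +43.4954)
  i=3: -1.3199·-0.4231 − 5.8669·-5.3208 = +31.7754 (running +75.2708)
  i=4: 5.8669·3.8111 − 3.2686·-0.4231 = +23.7425 (running +99.0133)
Area = |Σ|/2 = |99.0133|/2 = 49.5067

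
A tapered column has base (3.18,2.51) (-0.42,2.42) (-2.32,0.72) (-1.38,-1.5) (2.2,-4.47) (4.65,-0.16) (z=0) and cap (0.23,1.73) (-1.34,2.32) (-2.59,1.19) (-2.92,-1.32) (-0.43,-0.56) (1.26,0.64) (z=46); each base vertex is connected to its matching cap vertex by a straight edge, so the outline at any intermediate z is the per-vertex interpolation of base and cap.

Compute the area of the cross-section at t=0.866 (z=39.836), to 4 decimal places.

Area at t=0.866: 11.1178

Cross-section at t=0.866: each vertex is (1-t)·p0[i] + t·p1[i].
  v1: (1-0.866)·(3.18,2.51) + 0.866·(0.23,1.73) = (0.6253,1.8345)
  v2: (1-0.866)·(-0.42,2.42) + 0.866·(-1.34,2.32) = (-1.2167,2.3334)
  v3: (1-0.866)·(-2.32,0.72) + 0.866·(-2.59,1.19) = (-2.5538,1.1270)
  v4: (1-0.866)·(-1.38,-1.5) + 0.866·(-2.92,-1.32) = (-2.7136,-1.3441)
  v5: (1-0.866)·(2.2,-4.47) + 0.866·(-0.43,-0.56) = (-0.0776,-1.0839)
  v6: (1-0.866)·(4.65,-0.16) + 0.866·(1.26,0.64) = (1.7143,0.5328)
Shoelace sum Σ(x_i·y_{i+1} − x_{i+1}·y_i):
  i=1: 0.6253·2.3334 − -1.2167·1.8345 = +3.6912 (running +3.6912)
  i=2: -1.2167·1.1270 − -2.5538·2.3334 = +4.5878 (running +8.2790)
  i=3: -2.5538·-1.3441 − -2.7136·1.1270 = +6.4910 (running +14.7700)
  i=4: -2.7136·-1.0839 − -0.0776·-1.3441 = +2.8371 (running +17.6071)
  i=5: -0.0776·0.5328 − 1.7143·-1.0839 = +1.8168 (running +19.4239)
  i=6: 1.7143·1.8345 − 0.6253·0.5328 = +2.8117 (running +22.2356)
Area = |Σ|/2 = |22.2356|/2 = 11.1178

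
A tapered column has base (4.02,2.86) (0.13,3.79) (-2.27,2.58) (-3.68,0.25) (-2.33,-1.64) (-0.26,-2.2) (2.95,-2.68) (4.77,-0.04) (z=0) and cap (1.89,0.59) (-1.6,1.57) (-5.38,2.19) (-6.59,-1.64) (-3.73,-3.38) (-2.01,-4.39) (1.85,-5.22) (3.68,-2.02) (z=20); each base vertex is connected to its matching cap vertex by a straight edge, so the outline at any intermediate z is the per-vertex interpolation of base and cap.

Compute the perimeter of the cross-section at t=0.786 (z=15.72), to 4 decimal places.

Cross-section at t=0.786: each vertex is (1-t)·p0[i] + t·p1[i].
  v1: (1-0.786)·(4.02,2.86) + 0.786·(1.89,0.59) = (2.3458,1.0758)
  v2: (1-0.786)·(0.13,3.79) + 0.786·(-1.6,1.57) = (-1.2298,2.0451)
  v3: (1-0.786)·(-2.27,2.58) + 0.786·(-5.38,2.19) = (-4.7145,2.2735)
  v4: (1-0.786)·(-3.68,0.25) + 0.786·(-6.59,-1.64) = (-5.9673,-1.2355)
  v5: (1-0.786)·(-2.33,-1.64) + 0.786·(-3.73,-3.38) = (-3.4304,-3.0076)
  v6: (1-0.786)·(-0.26,-2.2) + 0.786·(-2.01,-4.39) = (-1.6355,-3.9213)
  v7: (1-0.786)·(2.95,-2.68) + 0.786·(1.85,-5.22) = (2.0854,-4.6764)
  v8: (1-0.786)·(4.77,-0.04) + 0.786·(3.68,-2.02) = (3.9133,-1.5963)
Perimeter = Σ |v_{i+1} − v_i|:
  edge 1→2: √(-3.5756² + 0.9693²) = 3.7047 (running 3.7047)
  edge 2→3: √(-3.4847² + 0.2284²) = 3.4922 (running 7.1968)
  edge 3→4: √(-1.2528² + -3.5090²) = 3.7259 (running 10.9227)
  edge 4→5: √(2.5369² + -1.7721²) = 3.0945 (running 14.0173)
  edge 5→6: √(1.7949² + -0.9137²) = 2.0141 (running 16.0313)
  edge 6→7: √(3.7209² + -0.7551²) = 3.7967 (running 19.8281)
  edge 7→8: √(1.8279² + 3.0802²) = 3.5817 (running 23.4098)
  edge 8→1: √(-1.5674² + 2.6721²) = 3.0979 (running 26.5076)
Perimeter = 26.5076

Perimeter at t=0.786: 26.5076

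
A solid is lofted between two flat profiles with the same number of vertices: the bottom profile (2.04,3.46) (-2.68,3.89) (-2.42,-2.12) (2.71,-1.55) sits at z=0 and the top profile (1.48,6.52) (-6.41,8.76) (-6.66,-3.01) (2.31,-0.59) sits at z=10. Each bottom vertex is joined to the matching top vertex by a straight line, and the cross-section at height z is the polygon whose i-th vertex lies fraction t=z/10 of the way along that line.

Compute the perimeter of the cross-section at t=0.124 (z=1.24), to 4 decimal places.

Cross-section at t=0.124: each vertex is (1-t)·p0[i] + t·p1[i].
  v1: (1-0.124)·(2.04,3.46) + 0.124·(1.48,6.52) = (1.9706,3.8394)
  v2: (1-0.124)·(-2.68,3.89) + 0.124·(-6.41,8.76) = (-3.1425,4.4939)
  v3: (1-0.124)·(-2.42,-2.12) + 0.124·(-6.66,-3.01) = (-2.9458,-2.2304)
  v4: (1-0.124)·(2.71,-1.55) + 0.124·(2.31,-0.59) = (2.6604,-1.4310)
Perimeter = Σ |v_{i+1} − v_i|:
  edge 1→2: √(-5.1131² + 0.6544²) = 5.1548 (running 5.1548)
  edge 2→3: √(0.1968² + -6.7242²) = 6.7271 (running 11.8819)
  edge 3→4: √(5.6062² + 0.7994²) = 5.6629 (running 17.5448)
  edge 4→1: √(-0.6898² + 5.2704²) = 5.3154 (running 22.8601)
Perimeter = 22.8601

Perimeter at t=0.124: 22.8601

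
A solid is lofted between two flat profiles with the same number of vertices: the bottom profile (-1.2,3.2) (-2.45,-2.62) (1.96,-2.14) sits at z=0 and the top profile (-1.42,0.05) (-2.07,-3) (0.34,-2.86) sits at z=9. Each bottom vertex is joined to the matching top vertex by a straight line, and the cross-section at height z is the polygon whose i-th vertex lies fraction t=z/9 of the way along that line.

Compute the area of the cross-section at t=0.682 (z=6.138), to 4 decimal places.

Area at t=0.682: 5.8824

Cross-section at t=0.682: each vertex is (1-t)·p0[i] + t·p1[i].
  v1: (1-0.682)·(-1.2,3.2) + 0.682·(-1.42,0.05) = (-1.3500,1.0517)
  v2: (1-0.682)·(-2.45,-2.62) + 0.682·(-2.07,-3) = (-2.1908,-2.8792)
  v3: (1-0.682)·(1.96,-2.14) + 0.682·(0.34,-2.86) = (0.8552,-2.6310)
Shoelace sum Σ(x_i·y_{i+1} − x_{i+1}·y_i):
  i=1: -1.3500·-2.8792 − -2.1908·1.0517 = +6.1911 (running +6.1911)
  i=2: -2.1908·-2.6310 − 0.8552·-2.8792 = +8.2263 (running +14.4174)
  i=3: 0.8552·1.0517 − -1.3500·-2.6310 = -2.6526 (running +11.7648)
Area = |Σ|/2 = |11.7648|/2 = 5.8824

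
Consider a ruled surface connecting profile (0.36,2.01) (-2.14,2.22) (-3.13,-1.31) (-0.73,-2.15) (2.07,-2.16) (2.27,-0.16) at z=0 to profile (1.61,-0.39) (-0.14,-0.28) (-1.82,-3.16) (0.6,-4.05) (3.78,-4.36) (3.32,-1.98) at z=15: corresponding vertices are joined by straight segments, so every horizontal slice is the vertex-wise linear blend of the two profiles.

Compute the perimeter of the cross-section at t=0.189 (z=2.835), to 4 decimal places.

Perimeter at t=0.189: 16.2318

Cross-section at t=0.189: each vertex is (1-t)·p0[i] + t·p1[i].
  v1: (1-0.189)·(0.36,2.01) + 0.189·(1.61,-0.39) = (0.5962,1.5564)
  v2: (1-0.189)·(-2.14,2.22) + 0.189·(-0.14,-0.28) = (-1.7620,1.7475)
  v3: (1-0.189)·(-3.13,-1.31) + 0.189·(-1.82,-3.16) = (-2.8824,-1.6597)
  v4: (1-0.189)·(-0.73,-2.15) + 0.189·(0.6,-4.05) = (-0.4786,-2.5091)
  v5: (1-0.189)·(2.07,-2.16) + 0.189·(3.78,-4.36) = (2.3932,-2.5758)
  v6: (1-0.189)·(2.27,-0.16) + 0.189·(3.32,-1.98) = (2.4684,-0.5040)
Perimeter = Σ |v_{i+1} − v_i|:
  edge 1→2: √(-2.3582² + 0.1911²) = 2.3660 (running 2.3660)
  edge 2→3: √(-1.1204² + -3.4072²) = 3.5866 (running 5.9526)
  edge 3→4: √(2.4038² + -0.8494²) = 2.5495 (running 8.5021)
  edge 4→5: √(2.8718² + -0.0667²) = 2.8726 (running 11.3747)
  edge 5→6: √(0.0753² + 2.0718²) = 2.0732 (running 13.4479)
  edge 6→1: √(-1.8722² + 2.0604²) = 2.7839 (running 16.2318)
Perimeter = 16.2318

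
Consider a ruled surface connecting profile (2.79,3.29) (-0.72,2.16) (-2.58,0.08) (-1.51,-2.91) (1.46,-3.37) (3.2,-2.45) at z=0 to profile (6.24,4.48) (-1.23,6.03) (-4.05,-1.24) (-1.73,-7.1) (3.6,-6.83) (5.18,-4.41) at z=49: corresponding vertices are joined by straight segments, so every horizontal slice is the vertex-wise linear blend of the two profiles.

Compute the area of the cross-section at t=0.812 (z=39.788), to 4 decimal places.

Area at t=0.812: 84.1108

Cross-section at t=0.812: each vertex is (1-t)·p0[i] + t·p1[i].
  v1: (1-0.812)·(2.79,3.29) + 0.812·(6.24,4.48) = (5.5914,4.2563)
  v2: (1-0.812)·(-0.72,2.16) + 0.812·(-1.23,6.03) = (-1.1341,5.3024)
  v3: (1-0.812)·(-2.58,0.08) + 0.812·(-4.05,-1.24) = (-3.7736,-0.9918)
  v4: (1-0.812)·(-1.51,-2.91) + 0.812·(-1.73,-7.1) = (-1.6886,-6.3123)
  v5: (1-0.812)·(1.46,-3.37) + 0.812·(3.6,-6.83) = (3.1977,-6.1795)
  v6: (1-0.812)·(3.2,-2.45) + 0.812·(5.18,-4.41) = (4.8078,-4.0415)
Shoelace sum Σ(x_i·y_{i+1} − x_{i+1}·y_i):
  i=1: 5.5914·5.3024 − -1.1341·4.2563 = +34.4752 (running +34.4752)
  i=2: -1.1341·-0.9918 − -3.7736·5.3024 = +21.1344 (running +55.6096)
  i=3: -3.7736·-6.3123 − -1.6886·-0.9918 = +22.1454 (running +77.7550)
  i=4: -1.6886·-6.1795 − 3.1977·-6.3123 = +30.6196 (running +108.3746)
  i=5: 3.1977·-4.0415 − 4.8078·-6.1795 = +16.7862 (running +125.1608)
  i=6: 4.8078·4.2563 − 5.5914·-4.0415 = +43.0609 (running +168.2217)
Area = |Σ|/2 = |168.2217|/2 = 84.1108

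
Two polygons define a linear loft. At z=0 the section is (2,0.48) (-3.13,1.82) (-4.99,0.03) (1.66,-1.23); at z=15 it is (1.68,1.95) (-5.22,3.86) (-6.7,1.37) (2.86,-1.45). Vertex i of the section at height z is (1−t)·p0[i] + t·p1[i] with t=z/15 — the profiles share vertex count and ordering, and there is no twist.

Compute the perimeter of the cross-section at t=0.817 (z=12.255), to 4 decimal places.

Perimeter at t=0.817: 22.2404

Cross-section at t=0.817: each vertex is (1-t)·p0[i] + t·p1[i].
  v1: (1-0.817)·(2,0.48) + 0.817·(1.68,1.95) = (1.7386,1.6810)
  v2: (1-0.817)·(-3.13,1.82) + 0.817·(-5.22,3.86) = (-4.8375,3.4867)
  v3: (1-0.817)·(-4.99,0.03) + 0.817·(-6.7,1.37) = (-6.3871,1.1248)
  v4: (1-0.817)·(1.66,-1.23) + 0.817·(2.86,-1.45) = (2.6404,-1.4097)
Perimeter = Σ |v_{i+1} − v_i|:
  edge 1→2: √(-6.5761² + 1.8057²) = 6.8195 (running 6.8195)
  edge 2→3: √(-1.5495² + -2.3619²) = 2.8248 (running 9.6443)
  edge 3→4: √(9.0275² + -2.5345²) = 9.3765 (running 19.0208)
  edge 4→1: √(-0.9018² + 3.0907²) = 3.2196 (running 22.2404)
Perimeter = 22.2404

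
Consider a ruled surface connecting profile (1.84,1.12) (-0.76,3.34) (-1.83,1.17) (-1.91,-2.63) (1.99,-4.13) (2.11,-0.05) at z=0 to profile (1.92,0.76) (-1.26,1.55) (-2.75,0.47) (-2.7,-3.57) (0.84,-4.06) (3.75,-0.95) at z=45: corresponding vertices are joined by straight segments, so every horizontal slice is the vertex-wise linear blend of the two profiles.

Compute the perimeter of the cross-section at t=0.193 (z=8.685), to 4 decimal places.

Perimeter at t=0.193: 18.8473

Cross-section at t=0.193: each vertex is (1-t)·p0[i] + t·p1[i].
  v1: (1-0.193)·(1.84,1.12) + 0.193·(1.92,0.76) = (1.8554,1.0505)
  v2: (1-0.193)·(-0.76,3.34) + 0.193·(-1.26,1.55) = (-0.8565,2.9945)
  v3: (1-0.193)·(-1.83,1.17) + 0.193·(-2.75,0.47) = (-2.0076,1.0349)
  v4: (1-0.193)·(-1.91,-2.63) + 0.193·(-2.7,-3.57) = (-2.0625,-2.8114)
  v5: (1-0.193)·(1.99,-4.13) + 0.193·(0.84,-4.06) = (1.7680,-4.1165)
  v6: (1-0.193)·(2.11,-0.05) + 0.193·(3.75,-0.95) = (2.4265,-0.2237)
Perimeter = Σ |v_{i+1} − v_i|:
  edge 1→2: √(-2.7119² + 1.9440²) = 3.3367 (running 3.3367)
  edge 2→3: √(-1.1511² + -1.9596²) = 2.2727 (running 5.6094)
  edge 3→4: √(-0.0549² + -3.8463²) = 3.8467 (running 9.4561)
  edge 4→5: √(3.8305² + -1.3051²) = 4.0467 (running 13.5029)
  edge 5→6: √(0.6585² + 3.8928²) = 3.9481 (running 17.4510)
  edge 6→1: √(-0.5711² + 1.2742²) = 1.3963 (running 18.8473)
Perimeter = 18.8473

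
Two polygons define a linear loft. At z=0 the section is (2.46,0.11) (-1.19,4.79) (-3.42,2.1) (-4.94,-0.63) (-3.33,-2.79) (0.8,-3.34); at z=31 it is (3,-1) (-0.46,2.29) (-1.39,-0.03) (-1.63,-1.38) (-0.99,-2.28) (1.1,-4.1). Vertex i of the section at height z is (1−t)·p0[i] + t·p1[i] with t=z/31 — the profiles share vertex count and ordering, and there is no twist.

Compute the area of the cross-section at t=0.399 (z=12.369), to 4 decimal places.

Cross-section at t=0.399: each vertex is (1-t)·p0[i] + t·p1[i].
  v1: (1-0.399)·(2.46,0.11) + 0.399·(3,-1) = (2.6755,-0.3329)
  v2: (1-0.399)·(-1.19,4.79) + 0.399·(-0.46,2.29) = (-0.8987,3.7925)
  v3: (1-0.399)·(-3.42,2.1) + 0.399·(-1.39,-0.03) = (-2.6100,1.2501)
  v4: (1-0.399)·(-4.94,-0.63) + 0.399·(-1.63,-1.38) = (-3.6193,-0.9292)
  v5: (1-0.399)·(-3.33,-2.79) + 0.399·(-0.99,-2.28) = (-2.3963,-2.5865)
  v6: (1-0.399)·(0.8,-3.34) + 0.399·(1.1,-4.1) = (0.9197,-3.6432)
Shoelace sum Σ(x_i·y_{i+1} − x_{i+1}·y_i):
  i=1: 2.6755·3.7925 − -0.8987·-0.3329 = +9.8475 (running +9.8475)
  i=2: -0.8987·1.2501 − -2.6100·3.7925 = +8.7750 (running +18.6225)
  i=3: -2.6100·-0.9292 − -3.6193·1.2501 = +6.9500 (running +25.5725)
  i=4: -3.6193·-2.5865 − -2.3963·-0.9292 = +7.1346 (running +32.7071)
  i=5: -2.3963·-3.6432 − 0.9197·-2.5865 = +11.1093 (running +43.8163)
  i=6: 0.9197·-0.3329 − 2.6755·-3.6432 = +9.4412 (running +53.2575)
Area = |Σ|/2 = |53.2575|/2 = 26.6288

Area at t=0.399: 26.6288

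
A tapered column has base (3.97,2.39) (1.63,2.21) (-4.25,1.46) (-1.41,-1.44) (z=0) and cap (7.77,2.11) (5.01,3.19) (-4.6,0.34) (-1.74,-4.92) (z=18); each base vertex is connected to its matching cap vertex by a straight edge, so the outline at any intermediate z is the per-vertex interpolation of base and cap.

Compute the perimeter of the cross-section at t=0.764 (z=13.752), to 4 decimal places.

Perimeter at t=0.764: 27.9108

Cross-section at t=0.764: each vertex is (1-t)·p0[i] + t·p1[i].
  v1: (1-0.764)·(3.97,2.39) + 0.764·(7.77,2.11) = (6.8732,2.1761)
  v2: (1-0.764)·(1.63,2.21) + 0.764·(5.01,3.19) = (4.2123,2.9587)
  v3: (1-0.764)·(-4.25,1.46) + 0.764·(-4.6,0.34) = (-4.5174,0.6043)
  v4: (1-0.764)·(-1.41,-1.44) + 0.764·(-1.74,-4.92) = (-1.6621,-4.0987)
Perimeter = Σ |v_{i+1} − v_i|:
  edge 1→2: √(-2.6609² + 0.7826²) = 2.7736 (running 2.7736)
  edge 2→3: √(-8.7297² + -2.3544²) = 9.0416 (running 11.8152)
  edge 3→4: √(2.8553² + -4.7030²) = 5.5019 (running 17.3172)
  edge 4→1: √(8.5353² + 6.2748²) = 10.5936 (running 27.9108)
Perimeter = 27.9108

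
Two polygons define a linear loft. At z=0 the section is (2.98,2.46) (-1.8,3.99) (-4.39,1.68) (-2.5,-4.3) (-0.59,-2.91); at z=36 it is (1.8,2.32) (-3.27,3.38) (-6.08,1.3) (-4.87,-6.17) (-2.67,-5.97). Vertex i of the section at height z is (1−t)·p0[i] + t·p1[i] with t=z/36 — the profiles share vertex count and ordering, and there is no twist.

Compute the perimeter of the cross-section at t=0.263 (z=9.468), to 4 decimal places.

Cross-section at t=0.263: each vertex is (1-t)·p0[i] + t·p1[i].
  v1: (1-0.263)·(2.98,2.46) + 0.263·(1.8,2.32) = (2.6697,2.4232)
  v2: (1-0.263)·(-1.8,3.99) + 0.263·(-3.27,3.38) = (-2.1866,3.8296)
  v3: (1-0.263)·(-4.39,1.68) + 0.263·(-6.08,1.3) = (-4.8345,1.5801)
  v4: (1-0.263)·(-2.5,-4.3) + 0.263·(-4.87,-6.17) = (-3.1233,-4.7918)
  v5: (1-0.263)·(-0.59,-2.91) + 0.263·(-2.67,-5.97) = (-1.1370,-3.7148)
Perimeter = Σ |v_{i+1} − v_i|:
  edge 1→2: √(-4.8563² + 1.4064²) = 5.0558 (running 5.0558)
  edge 2→3: √(-2.6479² + -2.2495²) = 3.4744 (running 8.5302)
  edge 3→4: √(1.7112² + -6.3719²) = 6.5976 (running 15.1279)
  edge 4→5: √(1.9863² + 1.0770²) = 2.2595 (running 17.3873)
  edge 5→1: √(3.8067² + 6.1380²) = 7.2226 (running 24.6099)
Perimeter = 24.6099

Perimeter at t=0.263: 24.6099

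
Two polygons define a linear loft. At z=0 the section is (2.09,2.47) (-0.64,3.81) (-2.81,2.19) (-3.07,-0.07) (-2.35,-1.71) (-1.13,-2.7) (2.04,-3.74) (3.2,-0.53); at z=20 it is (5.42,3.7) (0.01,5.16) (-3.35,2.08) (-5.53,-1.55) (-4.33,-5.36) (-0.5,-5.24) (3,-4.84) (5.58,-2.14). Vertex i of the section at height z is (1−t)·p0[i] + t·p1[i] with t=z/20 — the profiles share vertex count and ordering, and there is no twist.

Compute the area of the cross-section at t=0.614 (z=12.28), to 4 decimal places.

Cross-section at t=0.614: each vertex is (1-t)·p0[i] + t·p1[i].
  v1: (1-0.614)·(2.09,2.47) + 0.614·(5.42,3.7) = (4.1346,3.2252)
  v2: (1-0.614)·(-0.64,3.81) + 0.614·(0.01,5.16) = (-0.2409,4.6389)
  v3: (1-0.614)·(-2.81,2.19) + 0.614·(-3.35,2.08) = (-3.1416,2.1225)
  v4: (1-0.614)·(-3.07,-0.07) + 0.614·(-5.53,-1.55) = (-4.5804,-0.9787)
  v5: (1-0.614)·(-2.35,-1.71) + 0.614·(-4.33,-5.36) = (-3.5657,-3.9511)
  v6: (1-0.614)·(-1.13,-2.7) + 0.614·(-0.5,-5.24) = (-0.7432,-4.2596)
  v7: (1-0.614)·(2.04,-3.74) + 0.614·(3,-4.84) = (2.6294,-4.4154)
  v8: (1-0.614)·(3.2,-0.53) + 0.614·(5.58,-2.14) = (4.6613,-1.5185)
Shoelace sum Σ(x_i·y_{i+1} − x_{i+1}·y_i):
  i=1: 4.1346·4.6389 − -0.2409·3.2252 = +19.9570 (running +19.9570)
  i=2: -0.2409·2.1225 − -3.1416·4.6389 = +14.0621 (running +34.0191)
  i=3: -3.1416·-0.9787 − -4.5804·2.1225 = +12.7965 (running +46.8156)
  i=4: -4.5804·-3.9511 − -3.5657·-0.9787 = +14.6079 (running +61.4236)
  i=5: -3.5657·-4.2596 − -0.7432·-3.9511 = +12.2520 (running +73.6756)
  i=6: -0.7432·-4.4154 − 2.6294·-4.2596 = +14.4817 (running +88.1573)
  i=7: 2.6294·-1.5185 − 4.6613·-4.4154 = +16.5887 (running +104.7460)
  i=8: 4.6613·3.2252 − 4.1346·-1.5185 = +21.3124 (running +126.0583)
Area = |Σ|/2 = |126.0583|/2 = 63.0292

Area at t=0.614: 63.0292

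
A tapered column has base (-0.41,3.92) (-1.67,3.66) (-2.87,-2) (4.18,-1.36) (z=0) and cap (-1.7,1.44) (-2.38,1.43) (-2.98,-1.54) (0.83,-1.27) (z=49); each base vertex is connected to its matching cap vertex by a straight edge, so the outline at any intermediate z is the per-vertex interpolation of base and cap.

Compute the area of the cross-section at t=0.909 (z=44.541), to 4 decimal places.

Cross-section at t=0.909: each vertex is (1-t)·p0[i] + t·p1[i].
  v1: (1-0.909)·(-0.41,3.92) + 0.909·(-1.7,1.44) = (-1.5826,1.6657)
  v2: (1-0.909)·(-1.67,3.66) + 0.909·(-2.38,1.43) = (-2.3154,1.6329)
  v3: (1-0.909)·(-2.87,-2) + 0.909·(-2.98,-1.54) = (-2.9700,-1.5819)
  v4: (1-0.909)·(4.18,-1.36) + 0.909·(0.83,-1.27) = (1.1348,-1.2782)
Shoelace sum Σ(x_i·y_{i+1} − x_{i+1}·y_i):
  i=1: -1.5826·1.6329 − -2.3154·1.6657 = +1.2724 (running +1.2724)
  i=2: -2.3154·-1.5819 − -2.9700·1.6329 = +8.5124 (running +9.7848)
  i=3: -2.9700·-1.2782 − 1.1348·-1.5819 = +5.5914 (running +15.3762)
  i=4: 1.1348·1.6657 − -1.5826·-1.2782 = -0.1326 (running +15.2436)
Area = |Σ|/2 = |15.2436|/2 = 7.6218

Area at t=0.909: 7.6218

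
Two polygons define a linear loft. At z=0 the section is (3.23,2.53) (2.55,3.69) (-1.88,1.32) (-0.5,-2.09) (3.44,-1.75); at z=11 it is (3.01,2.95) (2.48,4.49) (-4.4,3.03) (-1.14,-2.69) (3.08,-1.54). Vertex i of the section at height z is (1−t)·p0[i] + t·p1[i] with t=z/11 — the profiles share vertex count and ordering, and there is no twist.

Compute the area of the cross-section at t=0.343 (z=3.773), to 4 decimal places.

Area at t=0.343: 26.0512

Cross-section at t=0.343: each vertex is (1-t)·p0[i] + t·p1[i].
  v1: (1-0.343)·(3.23,2.53) + 0.343·(3.01,2.95) = (3.1545,2.6741)
  v2: (1-0.343)·(2.55,3.69) + 0.343·(2.48,4.49) = (2.5260,3.9644)
  v3: (1-0.343)·(-1.88,1.32) + 0.343·(-4.4,3.03) = (-2.7444,1.9065)
  v4: (1-0.343)·(-0.5,-2.09) + 0.343·(-1.14,-2.69) = (-0.7195,-2.2958)
  v5: (1-0.343)·(3.44,-1.75) + 0.343·(3.08,-1.54) = (3.3165,-1.6780)
Shoelace sum Σ(x_i·y_{i+1} − x_{i+1}·y_i):
  i=1: 3.1545·3.9644 − 2.5260·2.6741 = +5.7512 (running +5.7512)
  i=2: 2.5260·1.9065 − -2.7444·3.9644 = +15.6956 (running +21.4468)
  i=3: -2.7444·-2.2958 − -0.7195·1.9065 = +7.6723 (running +29.1191)
  i=4: -0.7195·-1.6780 − 3.3165·-2.2958 = +8.8214 (running +37.9405)
  i=5: 3.3165·2.6741 − 3.1545·-1.6780 = +14.1618 (running +52.1023)
Area = |Σ|/2 = |52.1023|/2 = 26.0512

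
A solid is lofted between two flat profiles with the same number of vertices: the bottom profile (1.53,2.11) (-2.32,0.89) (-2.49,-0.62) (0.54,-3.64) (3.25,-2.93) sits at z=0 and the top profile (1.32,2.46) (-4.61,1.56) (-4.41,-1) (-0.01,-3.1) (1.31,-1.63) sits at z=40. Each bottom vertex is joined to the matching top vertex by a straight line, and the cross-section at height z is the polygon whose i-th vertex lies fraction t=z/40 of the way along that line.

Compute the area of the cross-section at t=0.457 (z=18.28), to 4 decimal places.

Area at t=0.457: 21.8864

Cross-section at t=0.457: each vertex is (1-t)·p0[i] + t·p1[i].
  v1: (1-0.457)·(1.53,2.11) + 0.457·(1.32,2.46) = (1.4340,2.2699)
  v2: (1-0.457)·(-2.32,0.89) + 0.457·(-4.61,1.56) = (-3.3665,1.1962)
  v3: (1-0.457)·(-2.49,-0.62) + 0.457·(-4.41,-1) = (-3.3674,-0.7937)
  v4: (1-0.457)·(0.54,-3.64) + 0.457·(-0.01,-3.1) = (0.2886,-3.3932)
  v5: (1-0.457)·(3.25,-2.93) + 0.457·(1.31,-1.63) = (2.3634,-2.3359)
Shoelace sum Σ(x_i·y_{i+1} − x_{i+1}·y_i):
  i=1: 1.4340·1.1962 − -3.3665·2.2699 = +9.3572 (running +9.3572)
  i=2: -3.3665·-0.7937 − -3.3674·1.1962 = +6.7000 (running +16.0572)
  i=3: -3.3674·-3.3932 − 0.2886·-0.7937 = +11.6556 (running +27.7128)
  i=4: 0.2886·-2.3359 − 2.3634·-3.3932 = +7.3453 (running +35.0581)
  i=5: 2.3634·2.2699 − 1.4340·-2.3359 = +8.7146 (running +43.7727)
Area = |Σ|/2 = |43.7727|/2 = 21.8864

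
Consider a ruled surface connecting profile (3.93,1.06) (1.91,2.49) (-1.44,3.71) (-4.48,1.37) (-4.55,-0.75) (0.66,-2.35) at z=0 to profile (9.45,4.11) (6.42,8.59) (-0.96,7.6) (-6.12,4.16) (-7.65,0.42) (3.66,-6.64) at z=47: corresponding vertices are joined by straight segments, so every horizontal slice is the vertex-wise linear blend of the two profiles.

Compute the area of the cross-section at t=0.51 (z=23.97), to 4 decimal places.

Area at t=0.51: 83.4002

Cross-section at t=0.51: each vertex is (1-t)·p0[i] + t·p1[i].
  v1: (1-0.51)·(3.93,1.06) + 0.51·(9.45,4.11) = (6.7452,2.6155)
  v2: (1-0.51)·(1.91,2.49) + 0.51·(6.42,8.59) = (4.2101,5.6010)
  v3: (1-0.51)·(-1.44,3.71) + 0.51·(-0.96,7.6) = (-1.1952,5.6939)
  v4: (1-0.51)·(-4.48,1.37) + 0.51·(-6.12,4.16) = (-5.3164,2.7929)
  v5: (1-0.51)·(-4.55,-0.75) + 0.51·(-7.65,0.42) = (-6.1310,-0.1533)
  v6: (1-0.51)·(0.66,-2.35) + 0.51·(3.66,-6.64) = (2.1900,-4.5379)
Shoelace sum Σ(x_i·y_{i+1} − x_{i+1}·y_i):
  i=1: 6.7452·5.6010 − 4.2101·2.6155 = +26.7683 (running +26.7683)
  i=2: 4.2101·5.6939 − -1.1952·5.6010 = +30.6662 (running +57.4346)
  i=3: -1.1952·2.7929 − -5.3164·5.6939 = +26.9330 (running +84.3675)
  i=4: -5.3164·-0.1533 − -6.1310·2.7929 = +17.9383 (running +102.3058)
  i=5: -6.1310·-4.5379 − 2.1900·-0.1533 = +28.1576 (running +130.4634)
  i=6: 2.1900·2.6155 − 6.7452·-4.5379 = +36.3370 (running +166.8004)
Area = |Σ|/2 = |166.8004|/2 = 83.4002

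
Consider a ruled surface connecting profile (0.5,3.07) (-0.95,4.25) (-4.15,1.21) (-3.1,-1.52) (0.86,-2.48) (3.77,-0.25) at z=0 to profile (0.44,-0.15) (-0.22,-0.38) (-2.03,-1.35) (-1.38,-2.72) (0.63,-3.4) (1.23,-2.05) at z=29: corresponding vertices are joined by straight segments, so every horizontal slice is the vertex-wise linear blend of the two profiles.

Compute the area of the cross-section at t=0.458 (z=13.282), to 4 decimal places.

Cross-section at t=0.458: each vertex is (1-t)·p0[i] + t·p1[i].
  v1: (1-0.458)·(0.5,3.07) + 0.458·(0.44,-0.15) = (0.4725,1.5952)
  v2: (1-0.458)·(-0.95,4.25) + 0.458·(-0.22,-0.38) = (-0.6157,2.1295)
  v3: (1-0.458)·(-4.15,1.21) + 0.458·(-2.03,-1.35) = (-3.1790,0.0375)
  v4: (1-0.458)·(-3.1,-1.52) + 0.458·(-1.38,-2.72) = (-2.3122,-2.0696)
  v5: (1-0.458)·(0.86,-2.48) + 0.458·(0.63,-3.4) = (0.7547,-2.9014)
  v6: (1-0.458)·(3.77,-0.25) + 0.458·(1.23,-2.05) = (2.6067,-1.0744)
Shoelace sum Σ(x_i·y_{i+1} − x_{i+1}·y_i):
  i=1: 0.4725·2.1295 − -0.6157·1.5952 = +1.9883 (running +1.9883)
  i=2: -0.6157·0.0375 − -3.1790·2.1295 = +6.7465 (running +8.7349)
  i=3: -3.1790·-2.0696 − -2.3122·0.0375 = +6.6661 (running +15.4010)
  i=4: -2.3122·-2.9014 − 0.7547·-2.0696 = +8.2705 (running +23.6715)
  i=5: 0.7547·-1.0744 − 2.6067·-2.9014 = +6.7521 (running +30.4236)
  i=6: 2.6067·1.5952 − 0.4725·-1.0744 = +4.6660 (running +35.0895)
Area = |Σ|/2 = |35.0895|/2 = 17.5448

Area at t=0.458: 17.5448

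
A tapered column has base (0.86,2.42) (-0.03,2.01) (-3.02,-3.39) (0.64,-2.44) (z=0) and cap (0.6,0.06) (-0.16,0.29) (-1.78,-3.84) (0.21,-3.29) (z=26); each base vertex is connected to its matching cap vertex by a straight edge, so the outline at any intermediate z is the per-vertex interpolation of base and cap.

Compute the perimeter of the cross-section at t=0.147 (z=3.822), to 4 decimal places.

Perimeter at t=0.147: 15.0121

Cross-section at t=0.147: each vertex is (1-t)·p0[i] + t·p1[i].
  v1: (1-0.147)·(0.86,2.42) + 0.147·(0.6,0.06) = (0.8218,2.0731)
  v2: (1-0.147)·(-0.03,2.01) + 0.147·(-0.16,0.29) = (-0.0491,1.7572)
  v3: (1-0.147)·(-3.02,-3.39) + 0.147·(-1.78,-3.84) = (-2.8377,-3.4562)
  v4: (1-0.147)·(0.64,-2.44) + 0.147·(0.21,-3.29) = (0.5768,-2.5649)
Perimeter = Σ |v_{i+1} − v_i|:
  edge 1→2: √(-0.8709² + -0.3159²) = 0.9264 (running 0.9264)
  edge 2→3: √(-2.7886² + -5.2133²) = 5.9123 (running 6.8387)
  edge 3→4: √(3.4145² + 0.8912²) = 3.5289 (running 10.3676)
  edge 4→1: √(0.2450² + 4.6380²) = 4.6445 (running 15.0121)
Perimeter = 15.0121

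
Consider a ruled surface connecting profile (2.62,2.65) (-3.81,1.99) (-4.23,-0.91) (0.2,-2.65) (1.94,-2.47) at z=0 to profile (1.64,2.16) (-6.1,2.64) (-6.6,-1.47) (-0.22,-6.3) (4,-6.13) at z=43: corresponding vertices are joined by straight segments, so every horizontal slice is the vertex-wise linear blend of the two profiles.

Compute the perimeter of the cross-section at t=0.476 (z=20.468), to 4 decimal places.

Perimeter at t=0.476: 26.4060

Cross-section at t=0.476: each vertex is (1-t)·p0[i] + t·p1[i].
  v1: (1-0.476)·(2.62,2.65) + 0.476·(1.64,2.16) = (2.1535,2.4168)
  v2: (1-0.476)·(-3.81,1.99) + 0.476·(-6.1,2.64) = (-4.9000,2.2994)
  v3: (1-0.476)·(-4.23,-0.91) + 0.476·(-6.6,-1.47) = (-5.3581,-1.1766)
  v4: (1-0.476)·(0.2,-2.65) + 0.476·(-0.22,-6.3) = (0.0001,-4.3874)
  v5: (1-0.476)·(1.94,-2.47) + 0.476·(4,-6.13) = (2.9206,-4.2122)
Perimeter = Σ |v_{i+1} − v_i|:
  edge 1→2: √(-7.0536² + -0.1174²) = 7.0545 (running 7.0545)
  edge 2→3: √(-0.4581² + -3.4760²) = 3.5060 (running 10.5606)
  edge 3→4: √(5.3582² + -3.2108²) = 6.2466 (running 16.8071)
  edge 4→5: √(2.9205² + 0.1752²) = 2.9257 (running 19.7329)
  edge 5→1: √(-0.7670² + 6.6289²) = 6.6731 (running 26.4060)
Perimeter = 26.4060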